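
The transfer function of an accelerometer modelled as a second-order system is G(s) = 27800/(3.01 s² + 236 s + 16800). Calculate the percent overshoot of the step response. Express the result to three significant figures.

Dividing through by 3.01: denominator becomes s² + 78.41 s + 5581.
So ω_n = √5581 = 74.7 rad/s and ζ = 78.41/(2·74.7) = 0.525.
Overshoot: exp(−π·0.525/√(1−0.525²)) = 0.144, i.e. 14.4%.

%OS ≈ 14.4%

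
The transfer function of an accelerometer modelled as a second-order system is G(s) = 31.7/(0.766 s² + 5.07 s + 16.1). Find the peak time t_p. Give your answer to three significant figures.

Dividing through by 0.766: denominator becomes s² + 6.619 s + 21.02.
So ω_n = √21.02 = 4.58 rad/s and ζ = 6.619/(2·4.58) = 0.722.
The damped frequency ω_d = ω_n√(1−ζ²) = 3.17 rad/s. t_p = π/ω_d = 0.990 s.

t_p ≈ 0.990 s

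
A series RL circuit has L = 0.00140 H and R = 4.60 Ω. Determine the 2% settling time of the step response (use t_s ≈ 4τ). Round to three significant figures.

τ = L/R = 0.00140/4.60 = 0.000304 s.
t_s ≈ 4τ = 0.00122 s.

t_s ≈ 0.00122 s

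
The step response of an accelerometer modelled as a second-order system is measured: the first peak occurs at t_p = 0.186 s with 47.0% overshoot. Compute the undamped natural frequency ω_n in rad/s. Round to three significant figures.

ω_n ≈ 17.4 rad/s

From the overshoot, ζ = −ln(OS)/√(π²+ln²(OS)) = 0.234.
From t_p = π/ω_d, ω_d = π/0.186 = 16.9 rad/s, so ω_n = ω_d/√(1−ζ²) = 17.4 rad/s.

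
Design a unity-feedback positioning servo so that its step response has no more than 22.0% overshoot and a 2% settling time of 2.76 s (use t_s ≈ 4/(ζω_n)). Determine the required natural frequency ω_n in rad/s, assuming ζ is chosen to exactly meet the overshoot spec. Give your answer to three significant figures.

From %OS = 100·exp(−πζ/√(1−ζ²)), invert to get ζ = −ln(OS)/√(π² + ln²(OS)) with OS = 0.220.
−ln 0.220 = 1.514, so ζ = 1.514/√(π² + 2.293) = 0.434.
Then ω_n = 4/(ζ t_s) = 4/(0.434 × 2.76) = 3.34 rad/s.

ω_n ≈ 3.34 rad/s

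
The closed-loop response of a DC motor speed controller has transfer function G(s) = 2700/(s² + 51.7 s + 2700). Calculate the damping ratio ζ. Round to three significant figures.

ω_n = √2700 = 52.0 rad/s; ζ = 51.7/(2·52.0) = 0.497.

ζ ≈ 0.497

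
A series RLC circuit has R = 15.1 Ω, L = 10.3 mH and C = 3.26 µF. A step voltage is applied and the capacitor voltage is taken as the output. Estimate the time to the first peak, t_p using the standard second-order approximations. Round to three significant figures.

For a series RLC circuit (capacitor voltage as output), ω_n = 1/√(LC) = 1/√(10.3 mH · 3.26 µF) = 5460 rad/s.
ζ = (R/2)·√(C/L) = (15.1/2)·√(3.26 µF/10.3 mH) = 0.134.
The damped frequency ω_d = ω_n√(1−ζ²) = 5410 rad/s. t_p = π/ω_d = 0.000581 s.

t_p ≈ 0.000581 s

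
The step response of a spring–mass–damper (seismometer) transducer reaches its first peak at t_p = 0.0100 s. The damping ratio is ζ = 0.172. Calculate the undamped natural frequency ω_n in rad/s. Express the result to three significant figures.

ω_n ≈ 319 rad/s

Peak time t_p = π/ω_d, so ω_d = π/t_p = π/0.0100 = 314 rad/s.
ω_n = ω_d/√(1−ζ²) = 314/√0.970 = 319 rad/s.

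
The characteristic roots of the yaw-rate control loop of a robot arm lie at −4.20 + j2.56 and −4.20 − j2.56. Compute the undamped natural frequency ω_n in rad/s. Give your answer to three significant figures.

|pole| = ω_n = √(4.20² + 2.56²) = 4.92 rad/s; ζ = cos θ = σ/ω_n = 0.854.

ω_n ≈ 4.92 rad/s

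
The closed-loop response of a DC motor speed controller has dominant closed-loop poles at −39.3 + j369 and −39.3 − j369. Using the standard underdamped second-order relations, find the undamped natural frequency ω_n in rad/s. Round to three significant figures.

With σ = 39.3, ω_d = 369: ω_n = √(σ²+ω_d²) = 371 rad/s, ζ = σ/ω_n = 0.106.

ω_n ≈ 371 rad/s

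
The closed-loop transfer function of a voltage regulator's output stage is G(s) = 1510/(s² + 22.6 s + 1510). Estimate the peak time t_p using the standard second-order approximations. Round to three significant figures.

t_p ≈ 0.0845 s

Comparing the denominator to s² + 2ζω_n s + ω_n²: ω_n = √1510 = 38.9 rad/s, and 2ζω_n = 22.6 so ζ = 22.6/(2·38.9) = 0.291.
ω_d = 38.9·√(1 − 0.291²) = 37.2 rad/s. Then t_p = π/ω_d = 0.0845 s.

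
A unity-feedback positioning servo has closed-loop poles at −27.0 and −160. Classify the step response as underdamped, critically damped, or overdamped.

Since the poles are distinct, negative and real, the response is overdamped.

overdamped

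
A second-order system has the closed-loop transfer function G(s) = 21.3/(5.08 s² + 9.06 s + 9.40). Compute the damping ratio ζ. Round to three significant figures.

Dividing through by 5.08: denominator becomes s² + 1.783 s + 1.850.
So ω_n = √1.850 = 1.36 rad/s and ζ = 1.783/(2·1.36) = 0.656.

ζ ≈ 0.656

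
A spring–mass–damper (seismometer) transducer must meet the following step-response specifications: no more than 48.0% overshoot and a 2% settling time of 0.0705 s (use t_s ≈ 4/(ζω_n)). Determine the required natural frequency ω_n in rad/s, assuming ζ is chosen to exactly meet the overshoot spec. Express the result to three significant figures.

ζ = −ln(OS)/√(π² + (ln OS)²). With OS = 0.480, ln OS = −0.7340 and ζ = 0.7340/3.226 = 0.228.
Then ω_n = 4/(ζ t_s) = 4/(0.228 × 0.0705) = 249 rad/s.

ω_n ≈ 249 rad/s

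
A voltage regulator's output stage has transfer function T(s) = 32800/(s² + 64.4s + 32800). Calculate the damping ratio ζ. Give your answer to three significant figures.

Comparing the denominator to s² + 2ζω_n s + ω_n²: ω_n = √32800 = 181 rad/s, and 2ζω_n = 64.4 so ζ = 64.4/(2·181) = 0.178.

ζ ≈ 0.178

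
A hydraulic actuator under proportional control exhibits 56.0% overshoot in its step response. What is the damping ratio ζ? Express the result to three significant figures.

ζ = −ln(OS)/√(π² + (ln OS)²). With OS = 0.560, ln OS = −0.5798 and ζ = 0.5798/3.195 = 0.181.

ζ ≈ 0.181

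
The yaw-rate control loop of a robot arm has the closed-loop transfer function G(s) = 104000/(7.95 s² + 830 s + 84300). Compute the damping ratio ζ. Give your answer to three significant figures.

ζ ≈ 0.507

Dividing through by 7.95: denominator becomes s² + 104.4 s + 10600.
So ω_n = √10600 = 103 rad/s and ζ = 104.4/(2·103) = 0.507.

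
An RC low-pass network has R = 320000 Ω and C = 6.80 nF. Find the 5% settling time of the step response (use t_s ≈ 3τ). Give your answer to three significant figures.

t_s ≈ 0.00653 s

τ = RC = 320000 × 6.80 nF = 0.00218 s.
t_s ≈ 3τ = 0.00653 s.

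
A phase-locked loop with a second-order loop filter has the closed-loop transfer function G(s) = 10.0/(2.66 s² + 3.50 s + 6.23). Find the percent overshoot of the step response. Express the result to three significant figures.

Dividing through by 2.66: denominator becomes s² + 1.316 s + 2.342.
So ω_n = √2.342 = 1.53 rad/s and ζ = 1.316/(2·1.53) = 0.430.
%OS = 100 e^{−πζ/√(1−ζ²)} with ζ = 0.430 gives 22.4%.

%OS ≈ 22.4%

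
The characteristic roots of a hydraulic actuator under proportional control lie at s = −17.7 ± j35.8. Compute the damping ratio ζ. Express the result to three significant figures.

ζ ≈ 0.443

The poles are at −σ ± jω_d with σ = 17.7 and ω_d = 35.8, so ω_n = √(σ²+ω_d²) = 39.9 rad/s and ζ = σ/ω_n = 0.443.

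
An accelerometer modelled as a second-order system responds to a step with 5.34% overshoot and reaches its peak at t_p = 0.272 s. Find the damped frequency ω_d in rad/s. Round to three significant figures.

t_p = π/ω_d, so ω_d = π/0.272 = 11.5 rad/s.

ω_d ≈ 11.5 rad/s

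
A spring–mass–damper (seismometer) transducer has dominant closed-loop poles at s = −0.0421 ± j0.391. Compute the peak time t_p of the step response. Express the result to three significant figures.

t_p ≈ 8.03 s

t_p = π/ω_d with ω_d = 0.391 (the imaginary part), so t_p = 8.03 s.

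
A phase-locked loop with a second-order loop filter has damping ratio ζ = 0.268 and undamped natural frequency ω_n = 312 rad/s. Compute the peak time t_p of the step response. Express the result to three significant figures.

t_p ≈ 0.0105 s

The damped frequency is ω_d = ω_n√(1−ζ²) = 312·√(1−0.0718) = 301 rad/s.
Peak time t_p = π/ω_d = π/301 = 0.0105 s.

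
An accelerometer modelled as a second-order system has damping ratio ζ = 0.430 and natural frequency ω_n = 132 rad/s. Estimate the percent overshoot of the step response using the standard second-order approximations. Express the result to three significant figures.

For an underdamped second-order system, %OS = 100·exp(−πζ/√(1−ζ²)).
πζ/√(1−ζ²) = π·0.430/√(1−0.185) = 1.496, so %OS = 100·e^(−1.496) = 22.4%.

%OS ≈ 22.4%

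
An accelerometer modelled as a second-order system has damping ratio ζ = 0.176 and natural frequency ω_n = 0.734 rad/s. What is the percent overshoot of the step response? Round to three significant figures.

%OS ≈ 57.0%

For an underdamped second-order system, %OS = 100·exp(−πζ/√(1−ζ²)).
πζ/√(1−ζ²) = π·0.176/√(1−0.0310) = 0.5617, so %OS = 100·e^(−0.5617) = 57.0%.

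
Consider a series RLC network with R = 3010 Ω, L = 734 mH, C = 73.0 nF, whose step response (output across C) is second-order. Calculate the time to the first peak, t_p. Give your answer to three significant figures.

t_p ≈ 0.000826 s

For a series RLC circuit (capacitor voltage as output), ω_n = 1/√(LC) = 1/√(734 mH · 73.0 nF) = 4320 rad/s.
ζ = (R/2)·√(C/L) = (3010/2)·√(73.0 nF/734 mH) = 0.475.
ω_d = ω_n√(1−ζ²) = 3800 rad/s. t_p = π/ω_d = 0.000826 s.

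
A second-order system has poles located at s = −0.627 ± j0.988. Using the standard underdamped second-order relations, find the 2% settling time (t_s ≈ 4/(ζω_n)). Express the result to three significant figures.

For poles at −σ ± jω_d, ζω_n = σ = 0.627, so t_s ≈ 4/σ = 6.38 s.

t_s ≈ 6.38 s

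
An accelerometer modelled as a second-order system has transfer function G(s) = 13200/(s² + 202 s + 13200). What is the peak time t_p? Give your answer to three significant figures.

t_p ≈ 0.0574 s

Matching coefficients with s² + 2ζω_n s + ω_n² gives ω_n² = 13200 ⇒ ω_n = 115 rad/s, and ζ = 202/(2ω_n) = 0.879.
ω_d = 115·√(1 − 0.879²) = 54.8 rad/s. Then t_p = π/ω_d = 0.0574 s.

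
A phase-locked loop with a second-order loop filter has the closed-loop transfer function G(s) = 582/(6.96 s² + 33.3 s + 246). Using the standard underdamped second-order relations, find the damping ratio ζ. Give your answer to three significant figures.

Dividing through by 6.96: denominator becomes s² + 4.784 s + 35.34.
So ω_n = √35.34 = 5.95 rad/s and ζ = 4.784/(2·5.95) = 0.402.

ζ ≈ 0.402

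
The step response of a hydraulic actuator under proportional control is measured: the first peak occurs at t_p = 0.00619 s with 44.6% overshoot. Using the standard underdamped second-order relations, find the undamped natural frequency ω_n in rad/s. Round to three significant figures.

ζ from %OS: ζ = |ln 0.446|/√(π²+ln²0.446) = 0.249.
From t_p = π/ω_d, ω_d = π/0.00619 = 508 rad/s, so ω_n = ω_d/√(1−ζ²) = 524 rad/s.

ω_n ≈ 524 rad/s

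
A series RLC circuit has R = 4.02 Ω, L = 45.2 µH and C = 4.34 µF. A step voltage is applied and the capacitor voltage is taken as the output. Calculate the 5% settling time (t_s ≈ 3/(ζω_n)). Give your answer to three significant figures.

t_s ≈ 0.0000675 s

For a series RLC circuit (capacitor voltage as output), ω_n = 1/√(LC) = 1/√(45.2 µH · 4.34 µF) = 71400 rad/s.
ζ = (R/2)·√(C/L) = (4.02/2)·√(4.34 µF/45.2 µH) = 0.623.
t_s ≈ 3/(ζω_n) = 0.0000675 s.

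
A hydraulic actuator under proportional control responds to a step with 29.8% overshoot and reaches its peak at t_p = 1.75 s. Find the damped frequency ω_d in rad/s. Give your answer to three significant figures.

ω_d ≈ 1.80 rad/s

t_p = π/ω_d, so ω_d = π/1.75 = 1.80 rad/s.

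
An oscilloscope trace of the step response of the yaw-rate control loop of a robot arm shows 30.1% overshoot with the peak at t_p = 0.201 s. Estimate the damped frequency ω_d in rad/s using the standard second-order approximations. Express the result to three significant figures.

ω_d ≈ 15.6 rad/s

t_p = π/ω_d, so ω_d = π/0.201 = 15.6 rad/s.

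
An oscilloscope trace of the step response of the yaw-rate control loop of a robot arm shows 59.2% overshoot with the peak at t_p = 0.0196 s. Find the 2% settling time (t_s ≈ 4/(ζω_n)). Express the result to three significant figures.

t_s ≈ 0.150 s

ζ from %OS: ζ = |ln 0.592|/√(π²+ln²0.592) = 0.165.
t_p = π/ω_d ⇒ ω_d = 160 rad/s; then ω_n = ω_d/√(1−ζ²) = 163 rad/s.
t_s ≈ 4/(ζω_n) = 4/(0.165·163) = 0.150 s.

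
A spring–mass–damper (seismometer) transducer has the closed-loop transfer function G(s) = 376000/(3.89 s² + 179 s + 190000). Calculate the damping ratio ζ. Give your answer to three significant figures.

ζ ≈ 0.104

Dividing through by 3.89: denominator becomes s² + 46.02 s + 48840.
So ω_n = √48840 = 221 rad/s and ζ = 46.02/(2·221) = 0.104.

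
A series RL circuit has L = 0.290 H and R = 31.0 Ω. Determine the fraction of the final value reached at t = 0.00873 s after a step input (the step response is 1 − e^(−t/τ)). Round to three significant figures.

y/y_∞ ≈ 0.607

τ = L/R = 0.290/31.0 = 0.00935 s.
y(t)/y_∞ = 1 − e^(−t/τ) = 1 − e^(−0.00873/0.00935) = 1 − e^(−0.933) = 0.607.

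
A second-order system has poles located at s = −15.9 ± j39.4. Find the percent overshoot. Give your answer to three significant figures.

%OS ≈ 28.1%

The poles are at −σ ± jω_d with σ = 15.9 and ω_d = 39.4, so ω_n = √(σ²+ω_d²) = 42.5 rad/s and ζ = σ/ω_n = 0.374.
%OS = 100 e^{−πζ/√(1−ζ²)} with ζ = 0.374 gives 28.1%.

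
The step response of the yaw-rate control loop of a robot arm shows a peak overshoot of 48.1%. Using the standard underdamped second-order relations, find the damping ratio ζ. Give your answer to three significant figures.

ζ ≈ 0.227

From %OS = 100·exp(−πζ/√(1−ζ²)), invert to get ζ = −ln(OS)/√(π² + ln²(OS)) with OS = 0.481.
−ln 0.481 = 0.7319, so ζ = 0.7319/√(π² + 0.5357) = 0.227.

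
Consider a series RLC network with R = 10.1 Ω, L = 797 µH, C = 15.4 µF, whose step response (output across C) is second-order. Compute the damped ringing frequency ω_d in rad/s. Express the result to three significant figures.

For a series RLC circuit (capacitor voltage as output), ω_n = 1/√(LC) = 1/√(797 µH · 15.4 µF) = 9030 rad/s.
ζ = (R/2)·√(C/L) = (10.1/2)·√(15.4 µF/797 µH) = 0.702.
The damped frequency ω_d = ω_n√(1−ζ²) = 6430 rad/s.

ω_d ≈ 6430 rad/s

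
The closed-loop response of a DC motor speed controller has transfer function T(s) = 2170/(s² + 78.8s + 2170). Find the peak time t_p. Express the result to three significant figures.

ω_n = √2170 = 46.6 rad/s; ζ = 78.8/(2·46.6) = 0.846.
ω_d = ω_n√(1−ζ²) = 24.9 rad/s. Then t_p = π/ω_d = 0.126 s.

t_p ≈ 0.126 s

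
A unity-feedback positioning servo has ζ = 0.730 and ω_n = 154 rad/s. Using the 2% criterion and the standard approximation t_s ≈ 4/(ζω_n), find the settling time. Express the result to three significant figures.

t_s ≈ 0.0356 s

t_s ≈ 4/(ζω_n) = 4/(0.730 × 154) = 0.0356 s.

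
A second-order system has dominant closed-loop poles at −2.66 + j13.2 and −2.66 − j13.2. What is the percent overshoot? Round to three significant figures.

%OS ≈ 53.1%

|pole| = ω_n = √(2.66² + 13.2²) = 13.5 rad/s; ζ = cos θ = σ/ω_n = 0.198.
%OS = 100 e^{−πζ/√(1−ζ²)} with ζ = 0.198 gives 53.1%.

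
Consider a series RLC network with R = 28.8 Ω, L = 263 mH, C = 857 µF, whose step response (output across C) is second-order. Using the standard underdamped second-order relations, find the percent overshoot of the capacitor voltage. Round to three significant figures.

%OS ≈ 1.07%

For a series RLC circuit (capacitor voltage as output), ω_n = 1/√(LC) = 1/√(263 mH · 857 µF) = 66.6 rad/s.
ζ = (R/2)·√(C/L) = (28.8/2)·√(857 µF/263 mH) = 0.822.
%OS = 100·exp(−πζ/√(1−ζ²)) = 1.07%.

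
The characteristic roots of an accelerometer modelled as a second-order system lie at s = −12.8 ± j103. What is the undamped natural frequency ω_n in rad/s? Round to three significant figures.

ω_n ≈ 104 rad/s

With σ = 12.8, ω_d = 103: ω_n = √(σ²+ω_d²) = 104 rad/s, ζ = σ/ω_n = 0.123.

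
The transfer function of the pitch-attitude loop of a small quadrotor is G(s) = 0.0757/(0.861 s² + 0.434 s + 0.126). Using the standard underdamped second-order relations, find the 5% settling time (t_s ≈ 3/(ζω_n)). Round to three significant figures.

Dividing through by 0.861: denominator becomes s² + 0.5041 s + 0.1463.
So ω_n = √0.1463 = 0.383 rad/s and ζ = 0.5041/(2·0.383) = 0.659.
t_s ≈ 3/(ζω_n) = 11.9 s.

t_s ≈ 11.9 s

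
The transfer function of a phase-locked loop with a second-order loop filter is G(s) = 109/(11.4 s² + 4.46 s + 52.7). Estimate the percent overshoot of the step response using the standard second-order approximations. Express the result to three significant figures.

%OS ≈ 75.1%

Dividing through by 11.4: denominator becomes s² + 0.3912 s + 4.623.
So ω_n = √4.623 = 2.15 rad/s and ζ = 0.3912/(2·2.15) = 0.0910.
%OS = 100·exp(−πζ/√(1−ζ²)) = 75.1%.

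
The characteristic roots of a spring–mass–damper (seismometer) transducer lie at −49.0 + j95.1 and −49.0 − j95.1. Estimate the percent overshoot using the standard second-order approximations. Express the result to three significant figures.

|pole| = ω_n = √(49.0² + 95.1²) = 107 rad/s; ζ = cos θ = σ/ω_n = 0.458.
%OS = 100 e^{−πζ/√(1−ζ²)} with ζ = 0.458 gives 19.8%.

%OS ≈ 19.8%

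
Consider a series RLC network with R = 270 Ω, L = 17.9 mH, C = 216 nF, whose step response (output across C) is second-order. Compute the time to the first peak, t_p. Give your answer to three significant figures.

t_p ≈ 0.000221 s

For a series RLC circuit (capacitor voltage as output), ω_n = 1/√(LC) = 1/√(17.9 mH · 216 nF) = 16100 rad/s.
ζ = (R/2)·√(C/L) = (270/2)·√(216 nF/17.9 mH) = 0.469.
The damped frequency ω_d = ω_n√(1−ζ²) = 14200 rad/s. t_p = π/ω_d = 0.000221 s.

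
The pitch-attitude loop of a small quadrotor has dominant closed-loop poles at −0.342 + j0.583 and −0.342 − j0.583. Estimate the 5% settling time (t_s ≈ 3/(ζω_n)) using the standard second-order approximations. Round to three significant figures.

For poles at −σ ± jω_d, ζω_n = σ = 0.342, so t_s ≈ 3/σ = 8.77 s.

t_s ≈ 8.77 s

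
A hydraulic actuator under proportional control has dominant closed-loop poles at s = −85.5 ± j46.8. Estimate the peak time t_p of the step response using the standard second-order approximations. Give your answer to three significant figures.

t_p ≈ 0.0671 s

t_p = π/ω_d with ω_d = 46.8 (the imaginary part), so t_p = 0.0671 s.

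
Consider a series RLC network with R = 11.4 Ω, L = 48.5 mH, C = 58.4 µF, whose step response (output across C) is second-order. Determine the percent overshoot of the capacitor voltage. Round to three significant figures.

%OS ≈ 53.1%

For a series RLC circuit (capacitor voltage as output), ω_n = 1/√(LC) = 1/√(48.5 mH · 58.4 µF) = 594 rad/s.
ζ = (R/2)·√(C/L) = (11.4/2)·√(58.4 µF/48.5 mH) = 0.198.
Overshoot: exp(−π·0.198/√(1−0.198²)) = 0.531, i.e. 53.1%.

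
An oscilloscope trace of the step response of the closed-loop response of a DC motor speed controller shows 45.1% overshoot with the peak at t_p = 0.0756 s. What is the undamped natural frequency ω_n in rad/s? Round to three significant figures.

ζ from %OS: ζ = |ln 0.451|/√(π²+ln²0.451) = 0.246.
t_p = π/ω_d ⇒ ω_d = 41.6 rad/s; then ω_n = ω_d/√(1−ζ²) = 42.9 rad/s.

ω_n ≈ 42.9 rad/s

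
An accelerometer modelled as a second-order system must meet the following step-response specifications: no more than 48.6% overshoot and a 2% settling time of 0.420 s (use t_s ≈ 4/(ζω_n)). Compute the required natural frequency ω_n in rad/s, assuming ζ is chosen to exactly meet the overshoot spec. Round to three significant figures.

ω_n ≈ 42.5 rad/s

ζ = −ln(OS)/√(π² + (ln OS)²). With OS = 0.486, ln OS = −0.7215 and ζ = 0.7215/3.223 = 0.224.
From t_s ≈ 4/(ζω_n): ω_n = 4/(ζ·t_s) = 4/(0.224·0.420) = 42.5 rad/s.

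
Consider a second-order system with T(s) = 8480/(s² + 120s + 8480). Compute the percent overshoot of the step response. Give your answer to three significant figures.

%OS ≈ 6.73%

ω_n = √8480 = 92.1 rad/s; ζ = 120/(2·92.1) = 0.652.
%OS = 100 e^{−πζ/√(1−ζ²)} with ζ = 0.652 gives 6.73%.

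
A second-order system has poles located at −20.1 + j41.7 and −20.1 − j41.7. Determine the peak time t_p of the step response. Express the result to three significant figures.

t_p ≈ 0.0753 s

t_p = π/ω_d with ω_d = 41.7 (the imaginary part), so t_p = 0.0753 s.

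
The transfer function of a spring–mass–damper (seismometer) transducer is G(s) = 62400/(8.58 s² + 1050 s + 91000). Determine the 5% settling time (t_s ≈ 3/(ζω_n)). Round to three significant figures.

Dividing through by 8.58: denominator becomes s² + 122.4 s + 10610.
So ω_n = √10610 = 103 rad/s and ζ = 122.4/(2·103) = 0.594.
t_s ≈ 3/(ζω_n) = 0.0490 s.

t_s ≈ 0.0490 s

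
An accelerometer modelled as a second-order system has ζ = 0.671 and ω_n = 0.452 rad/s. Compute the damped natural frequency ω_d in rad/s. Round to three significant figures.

ω_d = ω_n√(1−ζ²) = 0.452·√0.550 = 0.335 rad/s.

ω_d ≈ 0.335 rad/s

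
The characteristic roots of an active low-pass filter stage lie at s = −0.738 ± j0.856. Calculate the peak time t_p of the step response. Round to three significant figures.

t_p ≈ 3.67 s

t_p = π/ω_d with ω_d = 0.856 (the imaginary part), so t_p = 3.67 s.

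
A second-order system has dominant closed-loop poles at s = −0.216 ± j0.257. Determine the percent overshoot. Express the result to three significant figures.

With σ = 0.216, ω_d = 0.257: ω_n = √(σ²+ω_d²) = 0.336 rad/s, ζ = σ/ω_n = 0.643.
Overshoot: exp(−π·0.643/√(1−0.643²)) = 0.0713, i.e. 7.13%.

%OS ≈ 7.13%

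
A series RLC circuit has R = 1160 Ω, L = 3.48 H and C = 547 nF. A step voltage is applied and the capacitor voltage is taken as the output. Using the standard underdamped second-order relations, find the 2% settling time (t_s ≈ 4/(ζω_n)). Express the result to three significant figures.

t_s ≈ 0.0240 s

For a series RLC circuit (capacitor voltage as output), ω_n = 1/√(LC) = 1/√(3.48 H · 547 nF) = 725 rad/s.
ζ = (R/2)·√(C/L) = (1160/2)·√(547 nF/3.48 H) = 0.230.
t_s ≈ 4/(ζω_n) = 0.0240 s.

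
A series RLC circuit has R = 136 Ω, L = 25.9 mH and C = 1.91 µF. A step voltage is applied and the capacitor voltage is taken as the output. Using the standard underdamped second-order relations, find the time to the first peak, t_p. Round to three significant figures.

t_p ≈ 0.000861 s

For a series RLC circuit (capacitor voltage as output), ω_n = 1/√(LC) = 1/√(25.9 mH · 1.91 µF) = 4500 rad/s.
ζ = (R/2)·√(C/L) = (136/2)·√(1.91 µF/25.9 mH) = 0.584.
ω_d = 4500·√(1 − 0.584²) = 3650 rad/s. t_p = π/ω_d = 0.000861 s.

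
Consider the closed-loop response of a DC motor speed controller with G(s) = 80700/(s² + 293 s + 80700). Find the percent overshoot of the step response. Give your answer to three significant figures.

%OS ≈ 15.1%

ω_n = √80700 = 284 rad/s; ζ = 293/(2·284) = 0.516.
%OS = 100 e^{−πζ/√(1−ζ²)} with ζ = 0.516 gives 15.1%.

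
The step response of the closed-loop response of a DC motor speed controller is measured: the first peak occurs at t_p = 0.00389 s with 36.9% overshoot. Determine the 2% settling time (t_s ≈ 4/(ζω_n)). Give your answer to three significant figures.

ζ from %OS: ζ = |ln 0.369|/√(π²+ln²0.369) = 0.302.
From t_p = π/ω_d, ω_d = π/0.00389 = 808 rad/s, so ω_n = ω_d/√(1−ζ²) = 847 rad/s.
t_s ≈ 4/(ζω_n) = 4/(0.302·847) = 0.0156 s.

t_s ≈ 0.0156 s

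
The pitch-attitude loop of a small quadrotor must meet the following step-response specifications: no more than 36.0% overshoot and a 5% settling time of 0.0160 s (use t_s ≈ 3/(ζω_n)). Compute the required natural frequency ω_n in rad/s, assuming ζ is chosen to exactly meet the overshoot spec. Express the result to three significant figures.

Inverting the overshoot relation: ζ = |ln 0.360|/√(π² + ln²0.360) = 0.309.
Then ω_n = 3/(ζ t_s) = 3/(0.309 × 0.0160) = 606 rad/s.

ω_n ≈ 606 rad/s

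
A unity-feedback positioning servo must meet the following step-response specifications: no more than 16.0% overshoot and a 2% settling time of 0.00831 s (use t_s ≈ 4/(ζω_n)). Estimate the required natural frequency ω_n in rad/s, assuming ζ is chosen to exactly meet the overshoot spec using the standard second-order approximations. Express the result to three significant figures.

ω_n ≈ 955 rad/s

From %OS = 100·exp(−πζ/√(1−ζ²)), invert to get ζ = −ln(OS)/√(π² + ln²(OS)) with OS = 0.160.
−ln 0.160 = 1.833, so ζ = 1.833/√(π² + 3.358) = 0.504.
Then ω_n = 4/(ζ t_s) = 4/(0.504 × 0.00831) = 955 rad/s.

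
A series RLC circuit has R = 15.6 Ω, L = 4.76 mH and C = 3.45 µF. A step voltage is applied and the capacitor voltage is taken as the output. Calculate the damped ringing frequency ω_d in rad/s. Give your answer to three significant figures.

ω_d ≈ 7630 rad/s

For a series RLC circuit (capacitor voltage as output), ω_n = 1/√(LC) = 1/√(4.76 mH · 3.45 µF) = 7800 rad/s.
ζ = (R/2)·√(C/L) = (15.6/2)·√(3.45 µF/4.76 mH) = 0.210.
ω_d = ω_n√(1−ζ²) = 7630 rad/s.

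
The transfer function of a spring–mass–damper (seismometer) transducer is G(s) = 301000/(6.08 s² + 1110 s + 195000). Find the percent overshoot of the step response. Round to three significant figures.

Dividing through by 6.08: denominator becomes s² + 182.6 s + 32070.
So ω_n = √32070 = 179 rad/s and ζ = 182.6/(2·179) = 0.510.
%OS = 100 e^{−πζ/√(1−ζ²)} with ζ = 0.510 gives 15.5%.

%OS ≈ 15.5%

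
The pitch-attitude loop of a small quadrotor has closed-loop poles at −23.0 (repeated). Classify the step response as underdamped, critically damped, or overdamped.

Since there is a repeated negative-real pole, the response is critically damped.

critically damped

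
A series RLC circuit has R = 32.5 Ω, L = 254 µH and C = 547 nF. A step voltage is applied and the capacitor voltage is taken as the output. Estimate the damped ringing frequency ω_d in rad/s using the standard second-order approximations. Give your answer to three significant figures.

For a series RLC circuit (capacitor voltage as output), ω_n = 1/√(LC) = 1/√(254 µH · 547 nF) = 84800 rad/s.
ζ = (R/2)·√(C/L) = (32.5/2)·√(547 nF/254 µH) = 0.754.
ω_d = 84800·√(1 − 0.754²) = 55700 rad/s.

ω_d ≈ 55700 rad/s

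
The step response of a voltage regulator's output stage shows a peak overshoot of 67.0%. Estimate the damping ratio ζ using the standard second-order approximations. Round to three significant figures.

ζ ≈ 0.126

From %OS = 100·exp(−πζ/√(1−ζ²)), invert to get ζ = −ln(OS)/√(π² + ln²(OS)) with OS = 0.670.
−ln 0.670 = 0.4005, so ζ = 0.4005/√(π² + 0.1604) = 0.126.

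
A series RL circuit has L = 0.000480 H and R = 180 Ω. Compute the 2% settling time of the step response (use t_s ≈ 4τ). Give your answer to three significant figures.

t_s ≈ 0.0000107 s

τ = L/R = 0.000480/180 = 0.00000267 s.
t_s ≈ 4τ = 0.0000107 s.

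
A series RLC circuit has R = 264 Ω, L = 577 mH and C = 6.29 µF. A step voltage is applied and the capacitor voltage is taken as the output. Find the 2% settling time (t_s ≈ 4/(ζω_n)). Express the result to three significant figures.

t_s ≈ 0.0175 s

For a series RLC circuit (capacitor voltage as output), ω_n = 1/√(LC) = 1/√(577 mH · 6.29 µF) = 525 rad/s.
ζ = (R/2)·√(C/L) = (264/2)·√(6.29 µF/577 mH) = 0.436.
t_s ≈ 4/(ζω_n) = 0.0175 s.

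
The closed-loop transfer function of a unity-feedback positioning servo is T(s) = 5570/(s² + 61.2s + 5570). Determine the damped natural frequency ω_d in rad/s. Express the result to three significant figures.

Comparing the denominator to s² + 2ζω_n s + ω_n²: ω_n = √5570 = 74.6 rad/s, and 2ζω_n = 61.2 so ζ = 61.2/(2·74.6) = 0.410.
ω_d = ω_n√(1−ζ²) = 68.1 rad/s.

ω_d ≈ 68.1 rad/s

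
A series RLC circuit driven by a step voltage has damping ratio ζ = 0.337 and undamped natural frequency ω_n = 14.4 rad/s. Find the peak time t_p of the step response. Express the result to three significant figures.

The damped frequency is ω_d = ω_n√(1−ζ²) = 14.4·√(1−0.114) = 13.6 rad/s.
Peak time t_p = π/ω_d = π/13.6 = 0.232 s.

t_p ≈ 0.232 s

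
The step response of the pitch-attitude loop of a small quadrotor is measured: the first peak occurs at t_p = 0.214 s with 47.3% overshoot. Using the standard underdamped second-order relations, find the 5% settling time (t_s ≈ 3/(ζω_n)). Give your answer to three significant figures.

ζ from %OS: ζ = |ln 0.473|/√(π²+ln²0.473) = 0.232.
t_p = π/ω_d ⇒ ω_d = 14.7 rad/s; then ω_n = ω_d/√(1−ζ²) = 15.1 rad/s.
t_s ≈ 3/(ζω_n) = 3/(0.232·15.1) = 0.858 s.

t_s ≈ 0.858 s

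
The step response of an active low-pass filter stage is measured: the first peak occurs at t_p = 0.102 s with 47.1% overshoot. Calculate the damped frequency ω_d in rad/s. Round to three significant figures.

ω_d ≈ 30.8 rad/s

t_p = π/ω_d, so ω_d = π/0.102 = 30.8 rad/s.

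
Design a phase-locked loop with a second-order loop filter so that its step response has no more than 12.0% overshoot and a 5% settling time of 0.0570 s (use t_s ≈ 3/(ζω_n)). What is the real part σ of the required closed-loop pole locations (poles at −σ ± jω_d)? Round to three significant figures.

σ ≈ 52.6

The settling-time spec alone fixes σ = ζω_n = 3/t_s = 3/0.0570 = 52.6.
(Overshoot then fixes ζ = 0.559 and hence ω_d = σ·√(1−ζ²)/ζ = 78.0 rad/s.)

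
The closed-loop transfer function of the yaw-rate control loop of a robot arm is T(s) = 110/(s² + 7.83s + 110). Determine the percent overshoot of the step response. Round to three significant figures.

%OS ≈ 28.3%

ω_n = √110 = 10.5 rad/s; ζ = 7.83/(2·10.5) = 0.373.
%OS = 100·exp(−πζ/√(1−ζ²)) = 28.3%.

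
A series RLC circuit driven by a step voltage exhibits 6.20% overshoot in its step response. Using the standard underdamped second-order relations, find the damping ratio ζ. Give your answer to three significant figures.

ζ ≈ 0.663

Inverting the overshoot relation: ζ = |ln 0.0620|/√(π² + ln²0.0620) = 0.663.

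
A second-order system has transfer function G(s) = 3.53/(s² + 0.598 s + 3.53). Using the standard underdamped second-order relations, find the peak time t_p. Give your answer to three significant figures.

Matching coefficients with s² + 2ζω_n s + ω_n² gives ω_n² = 3.53 ⇒ ω_n = 1.88 rad/s, and ζ = 0.598/(2ω_n) = 0.159.
ω_d = 1.88·√(1 − 0.159²) = 1.85 rad/s. Then t_p = π/ω_d = 1.69 s.

t_p ≈ 1.69 s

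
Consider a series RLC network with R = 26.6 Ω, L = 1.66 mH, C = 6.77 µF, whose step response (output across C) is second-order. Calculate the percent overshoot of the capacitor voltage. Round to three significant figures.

%OS ≈ 0.637%

For a series RLC circuit (capacitor voltage as output), ω_n = 1/√(LC) = 1/√(1.66 mH · 6.77 µF) = 9430 rad/s.
ζ = (R/2)·√(C/L) = (26.6/2)·√(6.77 µF/1.66 mH) = 0.849.
Overshoot: exp(−π·0.849/√(1−0.849²)) = 0.00637, i.e. 0.637%.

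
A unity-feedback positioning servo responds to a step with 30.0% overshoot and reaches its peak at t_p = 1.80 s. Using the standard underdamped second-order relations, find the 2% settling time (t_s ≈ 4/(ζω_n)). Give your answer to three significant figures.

t_s ≈ 5.98 s

From the overshoot, ζ = −ln(OS)/√(π²+ln²(OS)) = 0.358.
t_p = π/ω_d ⇒ ω_d = 1.75 rad/s; then ω_n = ω_d/√(1−ζ²) = 1.87 rad/s.
t_s ≈ 4/(ζω_n) = 4/(0.358·1.87) = 5.98 s.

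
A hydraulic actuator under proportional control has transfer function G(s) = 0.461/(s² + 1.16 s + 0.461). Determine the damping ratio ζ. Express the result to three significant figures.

ζ ≈ 0.854

Matching coefficients with s² + 2ζω_n s + ω_n² gives ω_n² = 0.461 ⇒ ω_n = 0.679 rad/s, and ζ = 1.16/(2ω_n) = 0.854.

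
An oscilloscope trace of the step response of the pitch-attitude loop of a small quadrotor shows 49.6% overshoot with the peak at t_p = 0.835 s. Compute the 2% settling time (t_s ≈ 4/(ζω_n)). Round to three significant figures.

t_s ≈ 4.76 s

ζ from %OS: ζ = |ln 0.496|/√(π²+ln²0.496) = 0.218.
t_p = π/ω_d ⇒ ω_d = 3.76 rad/s; then ω_n = ω_d/√(1−ζ²) = 3.85 rad/s.
t_s ≈ 4/(ζω_n) = 4/(0.218·3.85) = 4.76 s.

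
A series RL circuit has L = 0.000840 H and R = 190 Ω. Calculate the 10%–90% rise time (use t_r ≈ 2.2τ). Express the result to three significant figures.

t_r ≈ 0.00000973 s

τ = L/R = 0.000840/190 = 0.00000442 s.
t_r ≈ 2.2τ = 0.00000973 s.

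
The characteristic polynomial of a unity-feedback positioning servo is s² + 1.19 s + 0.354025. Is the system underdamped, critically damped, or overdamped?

critically damped

a² − 4b = 1.19² − 4·0.354025 = 0 (repeated real root); the system is critically damped.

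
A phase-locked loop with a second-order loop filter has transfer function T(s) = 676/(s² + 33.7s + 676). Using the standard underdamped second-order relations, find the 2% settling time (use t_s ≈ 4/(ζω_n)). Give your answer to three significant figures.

t_s ≈ 0.237 s

Matching coefficients with s² + 2ζω_n s + ω_n² gives ω_n² = 676 ⇒ ω_n = 26.0 rad/s, and ζ = 33.7/(2ω_n) = 0.648.
t_s ≈ 4/(ζω_n) = 4/(0.648·26.0) = 0.237 s.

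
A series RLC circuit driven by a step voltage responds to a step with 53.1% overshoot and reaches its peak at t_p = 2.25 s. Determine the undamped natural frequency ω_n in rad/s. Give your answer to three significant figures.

ζ from %OS: ζ = |ln 0.531|/√(π²+ln²0.531) = 0.198.
From t_p = π/ω_d, ω_d = π/2.25 = 1.40 rad/s, so ω_n = ω_d/√(1−ζ²) = 1.42 rad/s.

ω_n ≈ 1.42 rad/s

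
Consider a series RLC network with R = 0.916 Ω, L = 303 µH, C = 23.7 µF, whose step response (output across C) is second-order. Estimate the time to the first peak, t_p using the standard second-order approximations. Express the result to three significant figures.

For a series RLC circuit (capacitor voltage as output), ω_n = 1/√(LC) = 1/√(303 µH · 23.7 µF) = 11800 rad/s.
ζ = (R/2)·√(C/L) = (0.916/2)·√(23.7 µF/303 µH) = 0.128.
ω_d = ω_n√(1−ζ²) = 11700 rad/s. t_p = π/ω_d = 0.000268 s.

t_p ≈ 0.000268 s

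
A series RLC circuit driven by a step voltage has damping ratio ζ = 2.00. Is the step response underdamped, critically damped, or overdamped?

Since ζ = 2.00 > 1, the system is overdamped.

overdamped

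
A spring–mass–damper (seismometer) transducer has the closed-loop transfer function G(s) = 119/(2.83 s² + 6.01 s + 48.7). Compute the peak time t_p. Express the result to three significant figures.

t_p ≈ 0.783 s

Dividing through by 2.83: denominator becomes s² + 2.124 s + 17.21.
So ω_n = √17.21 = 4.15 rad/s and ζ = 2.124/(2·4.15) = 0.256.
ω_d = ω_n√(1−ζ²) = 4.01 rad/s. t_p = π/ω_d = 0.783 s.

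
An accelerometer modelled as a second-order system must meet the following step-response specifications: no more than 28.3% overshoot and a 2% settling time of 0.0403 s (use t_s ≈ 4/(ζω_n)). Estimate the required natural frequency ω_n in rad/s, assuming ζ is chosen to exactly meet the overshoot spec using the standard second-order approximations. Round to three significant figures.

Inverting the overshoot relation: ζ = |ln 0.283|/√(π² + ln²0.283) = 0.373.
Then ω_n = 4/(ζ t_s) = 4/(0.373 × 0.0403) = 266 rad/s.

ω_n ≈ 266 rad/s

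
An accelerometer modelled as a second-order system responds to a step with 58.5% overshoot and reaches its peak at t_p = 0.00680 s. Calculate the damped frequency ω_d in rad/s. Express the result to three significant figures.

ω_d ≈ 462 rad/s

t_p = π/ω_d, so ω_d = π/0.00680 = 462 rad/s.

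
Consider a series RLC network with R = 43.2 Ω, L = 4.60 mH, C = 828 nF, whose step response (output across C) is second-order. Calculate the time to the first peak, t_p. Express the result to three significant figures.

For a series RLC circuit (capacitor voltage as output), ω_n = 1/√(LC) = 1/√(4.60 mH · 828 nF) = 16200 rad/s.
ζ = (R/2)·√(C/L) = (43.2/2)·√(828 nF/4.60 mH) = 0.290.
ω_d = 16200·√(1 − 0.290²) = 15500 rad/s. t_p = π/ω_d = 0.000203 s.

t_p ≈ 0.000203 s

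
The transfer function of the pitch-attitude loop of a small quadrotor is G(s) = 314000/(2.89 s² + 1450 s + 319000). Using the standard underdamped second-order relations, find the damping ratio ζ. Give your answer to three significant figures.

ζ ≈ 0.755

Dividing through by 2.89: denominator becomes s² + 501.7 s + 110400.
So ω_n = √110400 = 332 rad/s and ζ = 501.7/(2·332) = 0.755.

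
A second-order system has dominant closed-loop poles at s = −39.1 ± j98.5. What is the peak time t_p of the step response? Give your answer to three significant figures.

t_p ≈ 0.0319 s

t_p = π/ω_d with ω_d = 98.5 (the imaginary part), so t_p = 0.0319 s.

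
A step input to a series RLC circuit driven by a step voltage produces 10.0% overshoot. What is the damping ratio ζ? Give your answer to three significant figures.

ζ ≈ 0.591

ζ = −ln(OS)/√(π² + (ln OS)²). With OS = 0.100, ln OS = −2.303 and ζ = 2.303/3.895 = 0.591.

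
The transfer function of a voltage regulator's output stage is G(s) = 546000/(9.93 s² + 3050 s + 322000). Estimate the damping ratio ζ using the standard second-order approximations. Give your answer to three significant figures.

Dividing through by 9.93: denominator becomes s² + 307.2 s + 32430.
So ω_n = √32430 = 180 rad/s and ζ = 307.2/(2·180) = 0.853.

ζ ≈ 0.853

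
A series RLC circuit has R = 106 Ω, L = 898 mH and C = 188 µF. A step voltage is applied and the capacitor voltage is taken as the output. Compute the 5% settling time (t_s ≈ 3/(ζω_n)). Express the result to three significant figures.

t_s ≈ 0.0508 s

For a series RLC circuit (capacitor voltage as output), ω_n = 1/√(LC) = 1/√(898 mH · 188 µF) = 77.0 rad/s.
ζ = (R/2)·√(C/L) = (106/2)·√(188 µF/898 mH) = 0.767.
t_s ≈ 3/(ζω_n) = 0.0508 s.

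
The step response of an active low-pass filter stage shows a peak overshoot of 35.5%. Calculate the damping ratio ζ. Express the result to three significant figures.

Inverting the overshoot relation: ζ = |ln 0.355|/√(π² + ln²0.355) = 0.313.

ζ ≈ 0.313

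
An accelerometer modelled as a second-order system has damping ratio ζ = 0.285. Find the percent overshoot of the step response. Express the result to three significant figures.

%OS ≈ 39.3%

For an underdamped second-order system, %OS = 100·exp(−πζ/√(1−ζ²)).
πζ/√(1−ζ²) = π·0.285/√(1−0.0812) = 0.9341, so %OS = 100·e^(−0.9341) = 39.3%.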